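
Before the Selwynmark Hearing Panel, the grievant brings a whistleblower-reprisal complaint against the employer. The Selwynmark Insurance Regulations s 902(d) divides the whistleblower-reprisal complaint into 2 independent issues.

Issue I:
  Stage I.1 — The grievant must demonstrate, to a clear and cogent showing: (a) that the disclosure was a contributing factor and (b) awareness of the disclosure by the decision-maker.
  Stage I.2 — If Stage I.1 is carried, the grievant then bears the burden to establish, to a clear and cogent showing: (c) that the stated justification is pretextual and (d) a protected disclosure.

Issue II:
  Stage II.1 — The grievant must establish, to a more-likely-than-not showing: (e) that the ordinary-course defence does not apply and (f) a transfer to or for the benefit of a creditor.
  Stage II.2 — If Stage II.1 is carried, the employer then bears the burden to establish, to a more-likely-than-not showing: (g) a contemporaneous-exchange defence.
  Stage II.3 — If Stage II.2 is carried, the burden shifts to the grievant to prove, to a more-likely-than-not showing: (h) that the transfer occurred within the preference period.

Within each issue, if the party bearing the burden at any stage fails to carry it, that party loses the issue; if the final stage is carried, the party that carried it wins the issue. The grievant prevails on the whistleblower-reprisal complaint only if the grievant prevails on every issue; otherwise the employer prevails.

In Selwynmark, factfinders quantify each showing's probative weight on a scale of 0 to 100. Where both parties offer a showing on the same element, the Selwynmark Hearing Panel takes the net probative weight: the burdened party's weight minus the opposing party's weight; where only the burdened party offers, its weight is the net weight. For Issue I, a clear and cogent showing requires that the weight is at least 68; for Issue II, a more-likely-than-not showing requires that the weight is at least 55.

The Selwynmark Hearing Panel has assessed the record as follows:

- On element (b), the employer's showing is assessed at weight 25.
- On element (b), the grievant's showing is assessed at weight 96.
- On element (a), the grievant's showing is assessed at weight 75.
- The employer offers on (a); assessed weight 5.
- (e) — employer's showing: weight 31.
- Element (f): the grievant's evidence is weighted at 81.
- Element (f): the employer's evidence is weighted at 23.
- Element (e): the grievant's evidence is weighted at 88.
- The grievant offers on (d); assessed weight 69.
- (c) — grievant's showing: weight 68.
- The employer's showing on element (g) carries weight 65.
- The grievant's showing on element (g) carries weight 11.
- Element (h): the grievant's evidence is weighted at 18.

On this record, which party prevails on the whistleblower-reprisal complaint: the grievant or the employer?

— Issue I —
Stage I.1 (grievant, a clear and cogent showing, weight is at least 68): (a) net 75−5=70 ≥ 68 — meets; (b) net 96−25=71 ≥ 68 — meets.
  Stage I.1 is satisfied; the grievant continues to bear the burden.
Stage I.2 (grievant, a clear and cogent showing, weight is at least 68): (c) 68 ≥ 68 — meets; (d) 69 ≥ 68 — meets.
  The grievant carries the last stage.
All stages carried — the grievant prevails on this issue.
— Issue II —
Stage II.1 — burden on grievant; standard: a more-likely-than-not showing (weight is at least 55).
    (e): 88 − 31 = 57 ≥ 55 [met]
    (f): 81 − 23 = 58 ≥ 55 [met]
  The grievant carries Stage II.1; the employer now bears the burden.
Stage II.2 — burden on employer; standard: a more-likely-than-not showing (weight is at least 55).
    (g): 65 − 11 = 54 < 55 [not met]
  The employer does not carry Stage II.2.
The grievant prevails on this issue.
Per-issue: Issue I → grievant; Issue II → grievant. The grievant must prevail on every issue; overall, the grievant prevails.

grievant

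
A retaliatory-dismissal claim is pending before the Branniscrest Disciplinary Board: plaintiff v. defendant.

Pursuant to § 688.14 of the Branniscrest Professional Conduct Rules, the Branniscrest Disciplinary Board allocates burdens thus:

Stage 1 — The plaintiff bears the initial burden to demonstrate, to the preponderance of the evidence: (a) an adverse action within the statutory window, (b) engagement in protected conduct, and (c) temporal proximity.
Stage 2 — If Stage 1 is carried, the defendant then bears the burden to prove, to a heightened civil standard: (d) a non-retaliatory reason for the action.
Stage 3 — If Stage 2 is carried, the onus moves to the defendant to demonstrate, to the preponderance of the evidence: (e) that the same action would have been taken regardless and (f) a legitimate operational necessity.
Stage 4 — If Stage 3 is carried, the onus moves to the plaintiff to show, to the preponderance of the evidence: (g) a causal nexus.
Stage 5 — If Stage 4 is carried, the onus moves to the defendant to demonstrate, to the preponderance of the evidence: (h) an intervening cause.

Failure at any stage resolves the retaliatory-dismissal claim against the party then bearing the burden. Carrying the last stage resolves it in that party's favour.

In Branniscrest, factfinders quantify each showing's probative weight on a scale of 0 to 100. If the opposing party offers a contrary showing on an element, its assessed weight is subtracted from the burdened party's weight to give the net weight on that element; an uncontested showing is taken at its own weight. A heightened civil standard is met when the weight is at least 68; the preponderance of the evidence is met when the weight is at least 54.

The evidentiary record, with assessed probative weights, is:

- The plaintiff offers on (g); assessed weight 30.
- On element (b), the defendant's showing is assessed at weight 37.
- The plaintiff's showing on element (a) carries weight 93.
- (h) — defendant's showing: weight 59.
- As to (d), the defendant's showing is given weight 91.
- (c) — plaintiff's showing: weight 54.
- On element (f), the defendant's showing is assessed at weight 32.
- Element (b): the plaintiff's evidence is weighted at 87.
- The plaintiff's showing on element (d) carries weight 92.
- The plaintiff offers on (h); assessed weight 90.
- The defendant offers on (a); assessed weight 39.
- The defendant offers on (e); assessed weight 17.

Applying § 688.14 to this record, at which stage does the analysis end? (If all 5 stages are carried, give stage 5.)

stage 1

Stage 1 — burden on plaintiff; standard: the preponderance of the evidence (weight is at least 54).
    (a): 93 − 39 = 54 ≥ 54 [met]
    (b): 87 − 37 = 50 < 54 [not met]
    (c): 54 ≥ 54 [met]
  The plaintiff does not carry Stage 1.
So the defendant prevails.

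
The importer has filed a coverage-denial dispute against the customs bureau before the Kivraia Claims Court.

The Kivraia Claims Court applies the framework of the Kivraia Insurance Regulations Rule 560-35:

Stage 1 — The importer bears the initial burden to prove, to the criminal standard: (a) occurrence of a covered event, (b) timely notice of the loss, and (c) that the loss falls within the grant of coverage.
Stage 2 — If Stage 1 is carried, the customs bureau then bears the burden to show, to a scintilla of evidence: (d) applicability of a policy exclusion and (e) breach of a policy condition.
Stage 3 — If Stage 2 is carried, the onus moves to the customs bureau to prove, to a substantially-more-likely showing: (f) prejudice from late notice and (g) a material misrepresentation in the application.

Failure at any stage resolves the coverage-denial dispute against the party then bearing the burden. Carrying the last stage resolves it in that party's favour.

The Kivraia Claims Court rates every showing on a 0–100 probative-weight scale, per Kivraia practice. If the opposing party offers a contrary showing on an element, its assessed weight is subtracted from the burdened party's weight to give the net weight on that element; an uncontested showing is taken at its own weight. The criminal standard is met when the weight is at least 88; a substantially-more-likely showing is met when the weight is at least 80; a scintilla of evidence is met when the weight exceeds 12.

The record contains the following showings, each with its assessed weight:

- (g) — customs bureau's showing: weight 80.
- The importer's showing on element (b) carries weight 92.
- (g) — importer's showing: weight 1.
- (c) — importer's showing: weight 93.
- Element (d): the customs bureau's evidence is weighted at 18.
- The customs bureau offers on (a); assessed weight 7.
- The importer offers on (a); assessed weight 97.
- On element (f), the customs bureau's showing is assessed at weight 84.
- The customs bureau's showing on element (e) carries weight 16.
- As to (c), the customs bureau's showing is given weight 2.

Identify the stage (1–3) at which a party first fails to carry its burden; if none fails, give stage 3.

At Stage 1 the importer must meet the criminal standard (weight is at least 88): on (a) the weight is 97 less the opposing 7 gives net 90, ≥ 88, so (a) meets the standard; on (b) the weight is 92, ≥ 88, so (b) meets the standard; on (c) the weight is 93 less the opposing 2 gives net 91, ≥ 88, so (c) meets the standard.
  The importer carries Stage 1; the customs bureau now bears the burden.
At Stage 2 the customs bureau must meet a scintilla of evidence (weight exceeds 12): on (d) the weight is 18, which does exceed 12, so (d) meets the standard; on (e) the weight is 16, > 12, so (e) meets the standard.
  All elements met. The customs bureau retains the burden for Stage 3.
At Stage 3 the customs bureau must meet a substantially-more-likely showing (weight is at least 80): on (f) the weight is 84, which does reach 80, so (f) meets the standard; on (g) the weight is 80 less the opposing 1 gives net 79, which does not reach 80, so (g) does not meet the standard.
  The customs bureau does not carry Stage 3.
The importer prevails.

stage 3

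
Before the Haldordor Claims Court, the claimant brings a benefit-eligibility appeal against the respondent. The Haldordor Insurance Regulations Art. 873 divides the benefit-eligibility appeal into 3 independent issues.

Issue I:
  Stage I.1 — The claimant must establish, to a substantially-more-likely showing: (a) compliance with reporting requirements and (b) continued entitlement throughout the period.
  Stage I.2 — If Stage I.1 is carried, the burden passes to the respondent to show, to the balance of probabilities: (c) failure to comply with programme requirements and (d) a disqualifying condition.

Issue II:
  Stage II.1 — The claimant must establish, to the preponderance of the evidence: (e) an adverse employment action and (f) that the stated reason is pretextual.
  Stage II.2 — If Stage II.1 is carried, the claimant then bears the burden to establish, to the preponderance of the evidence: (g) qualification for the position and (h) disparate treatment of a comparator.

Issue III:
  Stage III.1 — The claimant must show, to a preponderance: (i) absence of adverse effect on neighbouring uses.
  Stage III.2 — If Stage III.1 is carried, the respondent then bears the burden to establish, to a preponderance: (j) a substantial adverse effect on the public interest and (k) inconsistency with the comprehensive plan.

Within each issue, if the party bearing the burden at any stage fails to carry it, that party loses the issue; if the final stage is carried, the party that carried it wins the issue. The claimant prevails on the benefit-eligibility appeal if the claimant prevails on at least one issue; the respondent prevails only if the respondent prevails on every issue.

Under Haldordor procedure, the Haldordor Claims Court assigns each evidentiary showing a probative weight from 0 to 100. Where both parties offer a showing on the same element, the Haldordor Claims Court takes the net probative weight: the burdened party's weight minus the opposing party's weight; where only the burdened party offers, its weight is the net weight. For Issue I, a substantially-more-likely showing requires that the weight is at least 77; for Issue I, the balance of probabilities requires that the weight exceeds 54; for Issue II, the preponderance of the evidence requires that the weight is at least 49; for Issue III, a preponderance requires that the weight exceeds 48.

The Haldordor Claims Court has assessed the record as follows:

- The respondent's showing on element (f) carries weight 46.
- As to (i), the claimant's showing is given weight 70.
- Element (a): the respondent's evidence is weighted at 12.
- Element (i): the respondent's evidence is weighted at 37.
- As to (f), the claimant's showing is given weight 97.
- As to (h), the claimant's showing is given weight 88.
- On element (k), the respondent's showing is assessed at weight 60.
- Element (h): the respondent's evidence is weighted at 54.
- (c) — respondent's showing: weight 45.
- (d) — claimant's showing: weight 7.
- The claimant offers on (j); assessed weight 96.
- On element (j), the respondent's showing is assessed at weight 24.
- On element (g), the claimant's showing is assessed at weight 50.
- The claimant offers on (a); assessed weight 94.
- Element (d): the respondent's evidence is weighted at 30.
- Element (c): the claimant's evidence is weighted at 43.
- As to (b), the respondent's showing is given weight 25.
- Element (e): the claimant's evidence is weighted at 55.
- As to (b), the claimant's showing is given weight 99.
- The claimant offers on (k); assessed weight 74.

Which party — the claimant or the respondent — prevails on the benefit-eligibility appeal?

— Issue I —
Stage I.1 — burden on claimant; standard: a substantially-more-likely showing (weight is at least 77).
    (a): 94 − 12 = 82 ≥ 77 [met]
    (b): 99 − 25 = 74 < 77 [not met]
  Not every element is met, so the claimant fails to carry Stage I.1.
So the respondent prevails on this issue.
— Issue II —
Stage II.1 (claimant, the preponderance of the evidence, weight is at least 49): (e) 55 ≥ 49 — meets; (f) net 97−46=51 ≥ 49 — meets.
  All elements met. The claimant retains the burden for Stage II.2.
Stage II.2 (claimant, the preponderance of the evidence, weight is at least 49): (g) 50 ≥ 49 — meets; (h) net 88−54=34 < 49 — fails.
  Not every element is met, so the claimant fails to carry Stage II.2.
So the respondent prevails on this issue.
— Issue III —
Stage III.1 — burden on claimant; standard: a preponderance (weight exceeds 48).
    (i): 70 − 37 = 33 ≤ 48 [not met]
  Stage III.1 not carried; the claimant fails its burden.
The respondent prevails on this issue.
Per-issue: Issue I → respondent; Issue II → respondent; Issue III → respondent. The claimant must prevail on at least one issue; overall, the respondent prevails.

respondent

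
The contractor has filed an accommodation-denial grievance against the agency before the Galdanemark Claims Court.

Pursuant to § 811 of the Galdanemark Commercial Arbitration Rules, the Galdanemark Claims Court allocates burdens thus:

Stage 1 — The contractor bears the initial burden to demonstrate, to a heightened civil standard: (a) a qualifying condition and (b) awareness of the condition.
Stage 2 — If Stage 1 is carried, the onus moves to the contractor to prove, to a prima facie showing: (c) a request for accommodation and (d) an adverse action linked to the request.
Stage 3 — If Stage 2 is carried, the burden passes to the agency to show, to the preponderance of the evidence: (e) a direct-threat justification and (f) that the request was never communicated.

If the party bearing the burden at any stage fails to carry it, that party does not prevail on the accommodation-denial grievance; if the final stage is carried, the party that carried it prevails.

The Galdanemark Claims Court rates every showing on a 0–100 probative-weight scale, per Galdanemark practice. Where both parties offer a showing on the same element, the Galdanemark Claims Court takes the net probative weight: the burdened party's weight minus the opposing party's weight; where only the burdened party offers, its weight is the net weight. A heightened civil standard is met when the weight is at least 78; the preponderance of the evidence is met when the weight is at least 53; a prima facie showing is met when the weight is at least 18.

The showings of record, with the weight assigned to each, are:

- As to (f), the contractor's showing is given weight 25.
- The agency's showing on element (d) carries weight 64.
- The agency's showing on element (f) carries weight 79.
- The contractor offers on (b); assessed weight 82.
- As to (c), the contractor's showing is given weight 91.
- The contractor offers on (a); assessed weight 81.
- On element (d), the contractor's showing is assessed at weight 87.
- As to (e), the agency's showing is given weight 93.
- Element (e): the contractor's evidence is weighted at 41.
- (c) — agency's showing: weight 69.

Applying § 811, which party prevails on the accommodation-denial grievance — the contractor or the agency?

contractor

Stage 1 — burden on contractor; standard: a heightened civil standard (weight is at least 78).
    (a): 81 ≥ 78 [met]
    (b): 82 ≥ 78 [met]
  All elements met. The contractor retains the burden for Stage 2.
Stage 2 — burden on contractor; standard: a prima facie showing (weight is at least 18).
    (c): 91 − 69 = 22 ≥ 18 [met]
    (d): 87 − 64 = 23 ≥ 18 [met]
  Stage 2 carried; the burden shifts to the agency.
Stage 3 — burden on agency; standard: the preponderance of the evidence (weight is at least 53).
    (e): 93 − 41 = 52 < 53 [not met]
    (f): 79 − 25 = 54 ≥ 53 [met]
  Stage 3 not carried; the agency fails its burden.
The analysis ends at Stage 3; the contractor prevails.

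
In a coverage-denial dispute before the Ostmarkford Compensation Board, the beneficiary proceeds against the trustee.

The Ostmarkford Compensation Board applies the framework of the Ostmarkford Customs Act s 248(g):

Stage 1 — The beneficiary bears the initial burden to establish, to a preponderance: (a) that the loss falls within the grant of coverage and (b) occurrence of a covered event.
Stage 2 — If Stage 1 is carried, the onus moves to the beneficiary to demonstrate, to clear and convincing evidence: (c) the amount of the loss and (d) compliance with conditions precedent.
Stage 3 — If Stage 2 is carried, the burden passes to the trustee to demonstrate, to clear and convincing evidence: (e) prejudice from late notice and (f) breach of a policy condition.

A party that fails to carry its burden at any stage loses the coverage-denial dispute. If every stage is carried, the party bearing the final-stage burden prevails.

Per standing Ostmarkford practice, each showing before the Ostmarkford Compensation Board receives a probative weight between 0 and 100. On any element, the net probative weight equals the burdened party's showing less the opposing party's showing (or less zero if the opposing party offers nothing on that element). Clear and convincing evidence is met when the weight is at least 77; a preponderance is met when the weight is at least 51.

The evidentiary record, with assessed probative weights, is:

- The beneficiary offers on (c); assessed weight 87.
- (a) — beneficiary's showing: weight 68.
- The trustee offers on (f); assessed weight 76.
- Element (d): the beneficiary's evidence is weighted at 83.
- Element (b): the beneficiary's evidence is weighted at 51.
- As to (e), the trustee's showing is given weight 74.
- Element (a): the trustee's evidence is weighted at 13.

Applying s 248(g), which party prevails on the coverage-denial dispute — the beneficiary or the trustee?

At Stage 1 the beneficiary must meet a preponderance (weight is at least 51): on (a) the weight is 68 less the opposing 13 gives net 55, which does reach 51, so (a) meets the standard; on (b) the weight is 51, which does reach 51, so (b) meets the standard.
  Stage 1 is satisfied; the beneficiary continues to bear the burden.
At Stage 2 the beneficiary must meet clear and convincing evidence (weight is at least 77): on (c) the weight is 87, ≥ 77, so (c) meets the standard; on (d) the weight is 83, which does reach 77, so (d) meets the standard.
  All elements met. The burden passes to the trustee.
At Stage 3 the trustee must meet clear and convincing evidence (weight is at least 77): on (e) the weight is 74, < 77, so (e) does not meet the standard; on (f) the weight is 76, < 77, so (f) does not meet the standard.
  The trustee does not carry Stage 3.
The beneficiary prevails.

beneficiary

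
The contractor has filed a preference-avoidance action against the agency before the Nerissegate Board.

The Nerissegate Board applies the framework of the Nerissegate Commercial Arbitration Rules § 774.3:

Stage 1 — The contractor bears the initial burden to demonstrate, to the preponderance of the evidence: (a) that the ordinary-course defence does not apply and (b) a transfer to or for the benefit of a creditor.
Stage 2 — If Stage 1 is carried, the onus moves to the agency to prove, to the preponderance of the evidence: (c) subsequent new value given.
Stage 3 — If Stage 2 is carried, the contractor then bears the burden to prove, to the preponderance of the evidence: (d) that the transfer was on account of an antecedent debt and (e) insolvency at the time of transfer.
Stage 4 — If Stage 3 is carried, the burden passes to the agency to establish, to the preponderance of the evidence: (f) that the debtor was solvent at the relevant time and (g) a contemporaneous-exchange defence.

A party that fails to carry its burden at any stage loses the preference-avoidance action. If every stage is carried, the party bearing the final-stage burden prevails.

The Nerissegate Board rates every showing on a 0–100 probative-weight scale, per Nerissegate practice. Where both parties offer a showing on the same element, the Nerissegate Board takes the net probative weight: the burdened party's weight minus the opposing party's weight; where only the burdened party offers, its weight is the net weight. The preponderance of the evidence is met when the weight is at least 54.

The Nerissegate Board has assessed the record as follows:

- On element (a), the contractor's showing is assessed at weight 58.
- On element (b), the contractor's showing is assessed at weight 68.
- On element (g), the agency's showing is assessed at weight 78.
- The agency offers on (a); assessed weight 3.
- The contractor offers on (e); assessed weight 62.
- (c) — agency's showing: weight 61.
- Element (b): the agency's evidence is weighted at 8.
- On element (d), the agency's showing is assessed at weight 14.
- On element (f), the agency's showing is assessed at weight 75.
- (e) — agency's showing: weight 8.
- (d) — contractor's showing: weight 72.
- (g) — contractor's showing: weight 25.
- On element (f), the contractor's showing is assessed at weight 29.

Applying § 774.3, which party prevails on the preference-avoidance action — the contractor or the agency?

At Stage 1 the contractor must meet the preponderance of the evidence (weight is at least 54): on (a) the weight is 58 less the opposing 3 gives net 55, which does reach 54, so (a) meets the standard; on (b) the weight is 68 less the opposing 8 gives net 60, ≥ 54, so (b) meets the standard.
  Stage 1 is satisfied; the onus moves to the agency.
At Stage 2 the agency must meet the preponderance of the evidence (weight is at least 54): on (c) the weight is 61, ≥ 54, so (c) meets the standard.
  The agency carries Stage 2; the contractor now bears the burden.
At Stage 3 the contractor must meet the preponderance of the evidence (weight is at least 54): on (d) the weight is 72 less the opposing 14 gives net 58, ≥ 54, so (d) meets the standard; on (e) the weight is 62 less the opposing 8 gives net 54, ≥ 54, so (e) meets the standard.
  The contractor carries Stage 3; the agency now bears the burden.
At Stage 4 the agency must meet the preponderance of the evidence (weight is at least 54): on (f) the weight is 75 less the opposing 29 gives net 46, < 54, so (f) does not meet the standard; on (g) the weight is 78 less the opposing 25 gives net 53, which does not reach 54, so (g) does not meet the standard.
  The agency does not carry Stage 4.
So the contractor prevails.

contractor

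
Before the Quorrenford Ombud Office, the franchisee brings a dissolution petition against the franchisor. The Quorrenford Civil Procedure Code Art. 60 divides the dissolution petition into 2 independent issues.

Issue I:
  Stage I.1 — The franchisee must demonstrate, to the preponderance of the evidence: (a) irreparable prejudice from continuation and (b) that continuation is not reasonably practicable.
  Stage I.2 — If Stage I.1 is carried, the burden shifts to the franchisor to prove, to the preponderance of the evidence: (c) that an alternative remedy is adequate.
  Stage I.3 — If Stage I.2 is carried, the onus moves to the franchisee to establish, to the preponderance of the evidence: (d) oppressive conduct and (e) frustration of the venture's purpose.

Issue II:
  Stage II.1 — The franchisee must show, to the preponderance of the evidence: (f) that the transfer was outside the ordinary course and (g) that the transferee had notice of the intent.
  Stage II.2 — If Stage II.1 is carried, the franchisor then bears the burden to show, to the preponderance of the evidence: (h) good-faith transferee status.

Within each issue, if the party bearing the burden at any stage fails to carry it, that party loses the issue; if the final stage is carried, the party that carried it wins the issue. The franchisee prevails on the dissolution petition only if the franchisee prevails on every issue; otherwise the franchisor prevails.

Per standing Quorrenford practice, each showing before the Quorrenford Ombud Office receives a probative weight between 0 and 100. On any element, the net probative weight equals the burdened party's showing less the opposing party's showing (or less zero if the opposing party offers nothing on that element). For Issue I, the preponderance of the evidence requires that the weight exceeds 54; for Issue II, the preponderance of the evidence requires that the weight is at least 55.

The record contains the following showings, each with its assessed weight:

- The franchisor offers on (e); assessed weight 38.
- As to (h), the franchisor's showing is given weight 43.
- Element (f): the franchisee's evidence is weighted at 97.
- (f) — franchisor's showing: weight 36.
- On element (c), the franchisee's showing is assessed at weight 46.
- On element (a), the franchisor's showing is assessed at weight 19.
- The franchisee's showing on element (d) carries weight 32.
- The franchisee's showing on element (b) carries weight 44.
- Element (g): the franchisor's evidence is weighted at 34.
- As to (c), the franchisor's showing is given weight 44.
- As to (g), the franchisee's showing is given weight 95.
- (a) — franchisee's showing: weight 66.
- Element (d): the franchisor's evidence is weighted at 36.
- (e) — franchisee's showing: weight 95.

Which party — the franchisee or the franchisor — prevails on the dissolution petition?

franchisor

— Issue I —
Stage I.1 — burden on franchisee; standard: the preponderance of the evidence (weight exceeds 54).
    (a): 66 − 19 = 47 ≤ 54 [not met]
    (b): 44 ≤ 54 [not met]
  Stage I.1 not carried; the franchisee fails its burden.
The analysis ends at Stage I.1; the franchisor prevails on this issue.
— Issue II —
Stage II.1 — burden on franchisee; standard: the preponderance of the evidence (weight is at least 55).
    (f): 97 − 36 = 61 ≥ 55 [met]
    (g): 95 − 34 = 61 ≥ 55 [met]
  All elements met. The burden passes to the franchisor.
Stage II.2 — burden on franchisor; standard: the preponderance of the evidence (weight is at least 55).
    (h): 43 < 55 [not met]
  Not every element is met, so the franchisor fails to carry Stage II.2.
So the franchisee prevails on this issue.
Per-issue: Issue I → franchisor; Issue II → franchisee. The franchisee must prevail on every issue; overall, the franchisor prevails.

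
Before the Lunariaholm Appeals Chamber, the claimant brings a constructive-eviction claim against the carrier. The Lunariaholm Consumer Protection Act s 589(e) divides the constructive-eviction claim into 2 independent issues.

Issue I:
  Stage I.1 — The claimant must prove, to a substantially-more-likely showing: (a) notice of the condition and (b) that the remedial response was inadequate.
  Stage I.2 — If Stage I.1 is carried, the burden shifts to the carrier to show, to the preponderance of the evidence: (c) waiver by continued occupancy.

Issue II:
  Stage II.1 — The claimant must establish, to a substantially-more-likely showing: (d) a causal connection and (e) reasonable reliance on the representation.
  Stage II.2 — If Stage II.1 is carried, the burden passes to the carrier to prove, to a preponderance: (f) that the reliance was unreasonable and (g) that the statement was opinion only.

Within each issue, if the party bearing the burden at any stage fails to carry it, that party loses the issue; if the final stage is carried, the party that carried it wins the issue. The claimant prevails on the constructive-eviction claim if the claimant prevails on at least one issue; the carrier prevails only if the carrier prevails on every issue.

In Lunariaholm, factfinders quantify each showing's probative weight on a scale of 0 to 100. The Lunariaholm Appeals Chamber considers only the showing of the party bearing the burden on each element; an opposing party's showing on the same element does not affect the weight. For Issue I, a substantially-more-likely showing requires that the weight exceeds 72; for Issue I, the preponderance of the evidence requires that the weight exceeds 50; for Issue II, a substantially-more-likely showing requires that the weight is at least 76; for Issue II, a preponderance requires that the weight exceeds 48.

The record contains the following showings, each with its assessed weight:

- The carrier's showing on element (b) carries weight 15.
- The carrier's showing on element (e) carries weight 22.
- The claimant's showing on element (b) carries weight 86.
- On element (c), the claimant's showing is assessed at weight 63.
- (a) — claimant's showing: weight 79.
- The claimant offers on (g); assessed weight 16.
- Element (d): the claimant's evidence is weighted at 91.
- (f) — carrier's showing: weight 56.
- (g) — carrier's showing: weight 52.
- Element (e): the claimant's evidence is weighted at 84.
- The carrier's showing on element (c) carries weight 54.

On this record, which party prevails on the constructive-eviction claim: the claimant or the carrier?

— Issue I —
At Stage I.1 the claimant must meet a substantially-more-likely showing (weight exceeds 72): on (a) the weight is 79, > 72, so (a) meets the standard; on (b) the weight is 86 (the carrier's 15 is given no effect), > 72, so (b) meets the standard.
  Stage I.1 carried; the burden shifts to the carrier.
At Stage I.2 the carrier must meet the preponderance of the evidence (weight exceeds 50): on (c) the weight is 54 (the claimant's 63 is given no effect), > 50, so (c) meets the standard.
  All elements met at the final stage.
Every stage carried; the carrier prevails on this issue.
— Issue II —
At Stage II.1 the claimant must meet a substantially-more-likely showing (weight is at least 76): on (d) the weight is 91, which does reach 76, so (d) meets the standard; on (e) the weight is 84 (the carrier's 22 is given no effect), which does reach 76, so (e) meets the standard.
  All elements met. The burden passes to the carrier.
At Stage II.2 the carrier must meet a preponderance (weight exceeds 48): on (f) the weight is 56, > 48, so (f) meets the standard; on (g) the weight is 52 (the claimant's 16 is given no effect), > 48, so (g) meets the standard.
  All elements met at the final stage.
All stages carried — the carrier prevails on this issue.
Per-issue: Issue I → carrier; Issue II → carrier. The claimant must prevail on at least one issue; overall, the carrier prevails.

carrier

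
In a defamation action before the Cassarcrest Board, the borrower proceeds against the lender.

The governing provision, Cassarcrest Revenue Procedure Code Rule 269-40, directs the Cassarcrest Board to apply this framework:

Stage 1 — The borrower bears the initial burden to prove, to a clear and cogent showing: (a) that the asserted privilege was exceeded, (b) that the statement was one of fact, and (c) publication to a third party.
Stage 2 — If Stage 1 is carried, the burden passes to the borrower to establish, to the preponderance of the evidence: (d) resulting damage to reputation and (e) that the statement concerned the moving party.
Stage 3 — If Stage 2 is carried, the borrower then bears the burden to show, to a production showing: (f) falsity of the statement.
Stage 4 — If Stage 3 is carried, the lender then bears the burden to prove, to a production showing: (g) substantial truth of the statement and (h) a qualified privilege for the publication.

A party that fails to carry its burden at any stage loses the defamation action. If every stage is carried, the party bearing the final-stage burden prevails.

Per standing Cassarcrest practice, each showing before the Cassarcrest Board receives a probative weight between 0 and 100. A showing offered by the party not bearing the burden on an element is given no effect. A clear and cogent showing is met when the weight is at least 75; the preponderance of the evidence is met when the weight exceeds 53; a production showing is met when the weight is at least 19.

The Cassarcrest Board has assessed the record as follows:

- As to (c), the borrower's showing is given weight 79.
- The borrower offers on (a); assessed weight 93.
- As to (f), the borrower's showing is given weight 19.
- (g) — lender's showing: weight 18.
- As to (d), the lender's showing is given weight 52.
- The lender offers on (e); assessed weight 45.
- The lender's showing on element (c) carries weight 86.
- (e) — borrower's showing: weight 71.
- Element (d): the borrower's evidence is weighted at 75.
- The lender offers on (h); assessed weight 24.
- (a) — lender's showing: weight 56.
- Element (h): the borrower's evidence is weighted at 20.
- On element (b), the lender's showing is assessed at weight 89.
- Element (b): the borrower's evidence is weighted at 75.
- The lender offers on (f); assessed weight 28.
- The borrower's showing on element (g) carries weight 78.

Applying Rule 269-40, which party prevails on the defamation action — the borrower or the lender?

Stage 1 — burden on borrower; standard: a clear and cogent showing (weight is at least 75).
    (a): 93 (lender's 56 disregarded) ≥ 75 [met]
    (b): 75 (lender's 89 disregarded) ≥ 75 [met]
    (c): 79 (lender's 86 disregarded) ≥ 75 [met]
  Stage 1 is satisfied; the borrower continues to bear the burden.
Stage 2 — burden on borrower; standard: the preponderance of the evidence (weight exceeds 53).
    (d): 75 (lender's 52 disregarded) > 53 [met]
    (e): 71 (lender's 45 disregarded) > 53 [met]
  All elements met. The borrower retains the burden for Stage 3.
Stage 3 — burden on borrower; standard: a production showing (weight is at least 19).
    (f): 19 (lender's 28 disregarded) ≥ 19 [met]
  Stage 3 carried; the burden shifts to the lender.
Stage 4 — burden on lender; standard: a production showing (weight is at least 19).
    (g): 18 (borrower's 78 disregarded) < 19 [not met]
    (h): 24 (borrower's 20 disregarded) ≥ 19 [met]
  The lender does not carry Stage 4.
The analysis ends at Stage 4; the borrower prevails.

borrower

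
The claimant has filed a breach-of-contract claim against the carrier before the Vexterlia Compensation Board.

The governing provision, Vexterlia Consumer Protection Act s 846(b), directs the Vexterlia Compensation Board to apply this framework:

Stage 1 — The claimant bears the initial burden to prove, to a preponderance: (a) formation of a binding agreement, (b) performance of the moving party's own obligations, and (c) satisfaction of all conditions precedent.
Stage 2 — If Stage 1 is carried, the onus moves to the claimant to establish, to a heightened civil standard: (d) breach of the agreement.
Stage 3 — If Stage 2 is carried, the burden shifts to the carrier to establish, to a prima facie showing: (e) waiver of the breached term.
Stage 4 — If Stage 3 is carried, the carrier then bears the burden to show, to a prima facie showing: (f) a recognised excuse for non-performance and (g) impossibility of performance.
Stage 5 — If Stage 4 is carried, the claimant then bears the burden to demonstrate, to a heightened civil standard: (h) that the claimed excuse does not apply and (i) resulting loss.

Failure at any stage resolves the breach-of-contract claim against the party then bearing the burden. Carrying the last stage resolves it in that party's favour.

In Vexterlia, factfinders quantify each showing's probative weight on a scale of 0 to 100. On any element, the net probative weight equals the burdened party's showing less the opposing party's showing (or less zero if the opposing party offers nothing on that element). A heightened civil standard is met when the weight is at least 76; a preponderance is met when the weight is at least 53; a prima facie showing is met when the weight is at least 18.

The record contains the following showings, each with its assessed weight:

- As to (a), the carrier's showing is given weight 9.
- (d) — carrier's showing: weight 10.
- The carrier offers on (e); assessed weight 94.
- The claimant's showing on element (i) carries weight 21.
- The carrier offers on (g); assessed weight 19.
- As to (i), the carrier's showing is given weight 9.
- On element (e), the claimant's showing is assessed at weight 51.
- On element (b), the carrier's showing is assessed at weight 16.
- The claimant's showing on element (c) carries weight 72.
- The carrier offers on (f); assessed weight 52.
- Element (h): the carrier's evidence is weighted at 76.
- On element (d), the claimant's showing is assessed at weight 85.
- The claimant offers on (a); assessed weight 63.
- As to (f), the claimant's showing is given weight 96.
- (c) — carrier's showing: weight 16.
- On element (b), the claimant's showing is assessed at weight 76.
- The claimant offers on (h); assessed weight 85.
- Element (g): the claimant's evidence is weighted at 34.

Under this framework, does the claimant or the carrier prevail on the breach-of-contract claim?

Stage 1 — burden on claimant; standard: a preponderance (weight is at least 53).
    (a): 63 − 9 = 54 ≥ 53 [met]
    (b): 76 − 16 = 60 ≥ 53 [met]
    (c): 72 − 16 = 56 ≥ 53 [met]
  Stage 1 is satisfied; the claimant continues to bear the burden.
Stage 2 — burden on claimant; standard: a heightened civil standard (weight is at least 76).
    (d): 85 − 10 = 75 < 76 [not met]
  Not every element is met, so the claimant fails to carry Stage 2.
The carrier prevails.

carrier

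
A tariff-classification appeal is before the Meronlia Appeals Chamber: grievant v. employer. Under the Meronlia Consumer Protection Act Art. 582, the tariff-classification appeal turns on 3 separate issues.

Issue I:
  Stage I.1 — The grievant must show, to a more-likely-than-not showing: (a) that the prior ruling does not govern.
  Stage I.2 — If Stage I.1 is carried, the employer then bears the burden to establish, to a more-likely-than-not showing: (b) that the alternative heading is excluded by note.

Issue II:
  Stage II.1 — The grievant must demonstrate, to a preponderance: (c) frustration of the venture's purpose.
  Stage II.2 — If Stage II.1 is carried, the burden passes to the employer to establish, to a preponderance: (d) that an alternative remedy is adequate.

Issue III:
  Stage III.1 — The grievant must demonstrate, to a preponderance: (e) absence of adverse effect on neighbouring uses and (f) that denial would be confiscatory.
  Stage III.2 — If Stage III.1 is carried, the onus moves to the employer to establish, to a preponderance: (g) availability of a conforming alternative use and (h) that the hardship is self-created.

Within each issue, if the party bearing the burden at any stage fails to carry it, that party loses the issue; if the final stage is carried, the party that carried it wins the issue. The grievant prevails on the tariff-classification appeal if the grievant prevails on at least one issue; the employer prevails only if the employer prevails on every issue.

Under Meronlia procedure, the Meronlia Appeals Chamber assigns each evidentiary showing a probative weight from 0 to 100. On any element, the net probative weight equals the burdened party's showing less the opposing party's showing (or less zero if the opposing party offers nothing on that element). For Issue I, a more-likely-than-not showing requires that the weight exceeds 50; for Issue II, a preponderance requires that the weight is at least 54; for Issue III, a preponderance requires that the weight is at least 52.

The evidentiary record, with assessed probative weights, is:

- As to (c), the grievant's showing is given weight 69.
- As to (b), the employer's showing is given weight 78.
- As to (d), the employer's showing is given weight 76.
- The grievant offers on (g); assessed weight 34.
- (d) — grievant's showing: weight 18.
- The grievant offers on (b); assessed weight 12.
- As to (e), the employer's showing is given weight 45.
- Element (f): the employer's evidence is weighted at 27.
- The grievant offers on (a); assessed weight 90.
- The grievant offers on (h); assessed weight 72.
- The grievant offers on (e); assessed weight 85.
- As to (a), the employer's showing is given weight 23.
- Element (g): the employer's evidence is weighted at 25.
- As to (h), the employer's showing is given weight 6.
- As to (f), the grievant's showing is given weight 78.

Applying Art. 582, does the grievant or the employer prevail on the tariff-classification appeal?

— Issue I —
Stage I.1 — burden on grievant; standard: a more-likely-than-not showing (weight exceeds 50).
    (a): 90 − 23 = 67 > 50 [met]
  The grievant carries Stage I.1; the employer now bears the burden.
Stage I.2 — burden on employer; standard: a more-likely-than-not showing (weight exceeds 50).
    (b): 78 − 12 = 66 > 50 [met]
  The employer carries the last stage.
All stages carried — the employer prevails on this issue.
— Issue II —
At Stage II.1 the grievant must meet a preponderance (weight is at least 54): on (c) the weight is 69, ≥ 54, so (c) meets the standard.
  Stage II.1 is satisfied; the onus moves to the employer.
At Stage II.2 the employer must meet a preponderance (weight is at least 54): on (d) the weight is 76 less the opposing 18 gives net 58, ≥ 54, so (d) meets the standard.
  All elements met at the final stage.
Every stage carried; the employer prevails on this issue.
— Issue III —
Stage III.1 (grievant, a preponderance, weight is at least 52): (e) net 85−45=40 < 52 — fails; (f) net 78−27=51 < 52 — fails.
  Stage III.1 not carried; the grievant fails its burden.
The analysis ends at Stage III.1; the employer prevails on this issue.
Per-issue: Issue I → employer; Issue II → employer; Issue III → employer. The grievant must prevail on at least one issue; overall, the employer prevails.

employer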